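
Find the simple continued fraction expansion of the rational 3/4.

[0; 1, 3]

Run the Euclidean algorithm on 3 and 4; the successive quotients are the partial quotients a_0, a_1, ... (each step inverts the fractional part left over by the previous one):
  3 = 0*4 + 3, so a_0 = 0.
  4 = 1*3 + 1, so a_1 = 1.
  3 = 3*1 + 0, so a_2 = 3.
The remainder reaches 0 after 3 divisions, so the expansion has 3 partial quotients, read off in order.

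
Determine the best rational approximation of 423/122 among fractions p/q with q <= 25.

Expand x = 423/122 as a continued fraction with the Euclidean algorithm:
  423 = 3*122 + 57, so a_0 = 3.
  122 = 2*57 + 8, so a_1 = 2.
  57 = 7*8 + 1, so a_2 = 7.
  8 = 8*1 + 0, so a_3 = 8.
so x = [3; 2, 7, 8].
Convergents (p_i = a_i*p_{i-1} + p_{i-2}, q_i = a_i*q_{i-1} + q_{i-2} with p_{-2}=0, p_{-1}=1, q_{-2}=1, q_{-1}=0), until the denominator exceeds 25:
  i=0: a_0=3, p_0 = 3*1 + 0 = 3, q_0 = 3*0 + 1 = 1.
  i=1: a_1=2, p_1 = 2*3 + 1 = 7, q_1 = 2*1 + 0 = 2.
  i=2: a_2=7, p_2 = 7*7 + 3 = 52, q_2 = 7*2 + 1 = 15.
  i=3: a_3=8, p_3 = 8*52 + 7 = 423, q_3 = 8*15 + 2 = 122.
q_3 = 122 > 25, so the last convergent with denominator <= 25 is p_2/q_2 = 52/15.
The closest fraction with denominator <= 25 is either p_2/q_2 or the intermediate fraction (k*p_2 + p_1)/(k*q_2 + q_1) with the largest k >= 1 whose denominator stays <= 25; these approach x as k grows, and every other convergent or intermediate fraction in range is farther away.
Largest k: floor((25 - q_1)/q_2) = floor((25 - 2)/15) = 1.
That gives (1*52 + 7)/(1*15 + 2) = 59/17.
Compare the errors: |x - 52/15| = |423*15 - 52*122|/(122*15) = 1/1830, and |x - 59/17| = |423*17 - 59*122|/(122*17) = 7/2074.
Cross-multiplying, 1*2074 = 2074 < 12810 = 7*1830, so 1/1830 is smaller: the convergent 52/15 is closer to x than 59/17.

52/15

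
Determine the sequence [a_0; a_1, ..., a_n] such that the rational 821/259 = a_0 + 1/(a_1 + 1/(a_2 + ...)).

[3; 5, 1, 7, 1, 4]

Run the Euclidean algorithm on 821 and 259; the successive quotients are the partial quotients a_0, a_1, ... (each step inverts the fractional part left over by the previous one):
  821 = 3*259 + 44, so a_0 = 3.
  259 = 5*44 + 39, so a_1 = 5.
  44 = 1*39 + 5, so a_2 = 1.
  39 = 7*5 + 4, so a_3 = 7.
  5 = 1*4 + 1, so a_4 = 1.
  4 = 4*1 + 0, so a_5 = 4.
The remainder reaches 0 after 6 divisions, so the expansion has 6 partial quotients, read off in order.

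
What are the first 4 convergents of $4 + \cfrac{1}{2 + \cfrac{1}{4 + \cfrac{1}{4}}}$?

4/1, 9/2, 40/9, 169/38

Using the convergent recurrence p_i = a_i*p_{i-1} + p_{i-2}, q_i = a_i*q_{i-1} + q_{i-2} with p_{-2}=0, p_{-1}=1, q_{-2}=1, q_{-1}=0:
  i=0: a_0=4, p_0 = 4*1 + 0 = 4, q_0 = 4*0 + 1 = 1.
  i=1: a_1=2, p_1 = 2*4 + 1 = 9, q_1 = 2*1 + 0 = 2.
  i=2: a_2=4, p_2 = 4*9 + 4 = 40, q_2 = 4*2 + 1 = 9.
  i=3: a_3=4, p_3 = 4*40 + 9 = 169, q_3 = 4*9 + 2 = 38.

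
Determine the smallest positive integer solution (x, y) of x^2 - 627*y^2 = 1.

First expand sqrt(627) as a continued fraction. With x_i = (sqrt(627) + m_i)/d_i and (m_0, d_0) = (0, 1): a_0 = floor(sqrt(627)) = 25, since 25^2 = 625 <= 627 < 676 = 26^2.
Iterate m_{i+1} = d_i*a_i - m_i, d_{i+1} = (627 - m_{i+1}^2)/d_i, a_{i+1} = floor((a_0 + m_{i+1})/d_{i+1}):
  m_1 = 1*25 - 0 = 25, d_1 = (627 - 25^2)/1 = 2/1 = 2, a_1 = floor((25 + 25)/2) = 25.
  m_2 = 2*25 - 25 = 25, d_2 = (627 - 25^2)/2 = 2/2 = 1, a_2 = floor((25 + 25)/1) = 50.
  m_3 = 1*50 - 25 = 25, d_3 = (627 - 25^2)/1 = 2/1 = 2: (m_3, d_3) = (m_1, d_1) = (25, 2), so from here the quotients repeat a_1, a_2; the period length is 2.
So sqrt(627) = [25; (25, 50)] with period length k = 2.
k is even, so the fundamental solution of x^2 - 627y^2 = 1 is (p_{k-1}, q_{k-1}) = (p_1, q_1); compute convergents through index 1.
Convergents (p_i = a_i*p_{i-1} + p_{i-2}, q_i = a_i*q_{i-1} + q_{i-2} with p_{-2}=0, p_{-1}=1, q_{-2}=1, q_{-1}=0):
  i=0: a_0=25, p_0 = 25*1 + 0 = 25, q_0 = 25*0 + 1 = 1.
  i=1: a_1=25, p_1 = 25*25 + 1 = 626, q_1 = 25*1 + 0 = 25.
Check: 626^2 - 627*25^2 = 391876 - 391875 = 1, so (x, y) = (626, 25) solves the equation, and by the theorem it is the least positive solution.

(x, y) = (626, 25)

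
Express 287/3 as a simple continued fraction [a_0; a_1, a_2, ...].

Run the Euclidean algorithm on 287 and 3; the successive quotients are the partial quotients a_0, a_1, ... (each step inverts the fractional part left over by the previous one):
  287 = 95*3 + 2, so a_0 = 95.
  3 = 1*2 + 1, so a_1 = 1.
  2 = 2*1 + 0, so a_2 = 2.
The remainder reaches 0 after 3 divisions, so the expansion has 3 partial quotients, read off in order.

[95; 1, 2]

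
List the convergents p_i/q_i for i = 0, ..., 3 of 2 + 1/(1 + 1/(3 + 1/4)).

Using the convergent recurrence p_i = a_i*p_{i-1} + p_{i-2}, q_i = a_i*q_{i-1} + q_{i-2} with p_{-2}=0, p_{-1}=1, q_{-2}=1, q_{-1}=0:
  i=0: a_0=2, p_0 = 2*1 + 0 = 2, q_0 = 2*0 + 1 = 1.
  i=1: a_1=1, p_1 = 1*2 + 1 = 3, q_1 = 1*1 + 0 = 1.
  i=2: a_2=3, p_2 = 3*3 + 2 = 11, q_2 = 3*1 + 1 = 4.
  i=3: a_3=4, p_3 = 4*11 + 3 = 47, q_3 = 4*4 + 1 = 17.

2/1, 3/1, 11/4, 47/17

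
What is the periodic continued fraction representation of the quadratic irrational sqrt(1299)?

[36; (24, 72)]

Write x_i = (sqrt(1299) + m_i)/d_i with (m_0, d_0) = (0, 1). a_0 = floor(sqrt(1299)) = 36, since 36^2 = 1296 <= 1299 < 1369 = 37^2.
Iterate m_{i+1} = d_i*a_i - m_i, d_{i+1} = (1299 - m_{i+1}^2)/d_i, a_{i+1} = floor((a_0 + m_{i+1})/d_{i+1}):
  m_1 = 1*36 - 0 = 36, d_1 = (1299 - 36^2)/1 = 3/1 = 3, a_1 = floor((36 + 36)/3) = 24.
  m_2 = 3*24 - 36 = 36, d_2 = (1299 - 36^2)/3 = 3/3 = 1, a_2 = floor((36 + 36)/1) = 72.
  m_3 = 1*72 - 36 = 36, d_3 = (1299 - 36^2)/1 = 3/1 = 3: (m_3, d_3) = (m_1, d_1) = (36, 3), so from here the quotients repeat a_1, a_2; the period length is 2.
Hence the expansion of sqrt(1299) is a_0 = 36 followed by the repeating block 24, 72 (period 2).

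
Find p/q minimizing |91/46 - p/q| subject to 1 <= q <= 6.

2/1

Expand x = 91/46 as a continued fraction with the Euclidean algorithm:
  91 = 1*46 + 45, so a_0 = 1.
  46 = 1*45 + 1, so a_1 = 1.
  45 = 45*1 + 0, so a_2 = 45.
so x = [1; 1, 45].
Convergents (p_i = a_i*p_{i-1} + p_{i-2}, q_i = a_i*q_{i-1} + q_{i-2} with p_{-2}=0, p_{-1}=1, q_{-2}=1, q_{-1}=0), until the denominator exceeds 6:
  i=0: a_0=1, p_0 = 1*1 + 0 = 1, q_0 = 1*0 + 1 = 1.
  i=1: a_1=1, p_1 = 1*1 + 1 = 2, q_1 = 1*1 + 0 = 1.
  i=2: a_2=45, p_2 = 45*2 + 1 = 91, q_2 = 45*1 + 1 = 46.
q_2 = 46 > 6, so the last convergent with denominator <= 6 is p_1/q_1 = 2/1.
The closest fraction with denominator <= 6 is either p_1/q_1 or the intermediate fraction (k*p_1 + p_0)/(k*q_1 + q_0) with the largest k >= 1 whose denominator stays <= 6; these approach x as k grows, and every other convergent or intermediate fraction in range is farther away.
Largest k: floor((6 - q_0)/q_1) = floor((6 - 1)/1) = 5.
That gives (5*2 + 1)/(5*1 + 1) = 11/6.
Compare the errors: |x - 2/1| = |91*1 - 2*46|/(46*1) = 1/46, and |x - 11/6| = |91*6 - 11*46|/(46*6) = 40/276.
Cross-multiplying, 1*276 = 276 < 1840 = 40*46, so 1/46 is smaller: the convergent 2/1 is closer to x than 11/6.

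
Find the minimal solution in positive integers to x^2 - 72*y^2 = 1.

First expand sqrt(72) as a continued fraction. With x_i = (sqrt(72) + m_i)/d_i and (m_0, d_0) = (0, 1): a_0 = floor(sqrt(72)) = 8, since 8^2 = 64 <= 72 < 81 = 9^2.
Iterate m_{i+1} = d_i*a_i - m_i, d_{i+1} = (72 - m_{i+1}^2)/d_i, a_{i+1} = floor((a_0 + m_{i+1})/d_{i+1}):
  m_1 = 1*8 - 0 = 8, d_1 = (72 - 8^2)/1 = 8/1 = 8, a_1 = floor((8 + 8)/8) = 2.
  m_2 = 8*2 - 8 = 8, d_2 = (72 - 8^2)/8 = 8/8 = 1, a_2 = floor((8 + 8)/1) = 16.
  m_3 = 1*16 - 8 = 8, d_3 = (72 - 8^2)/1 = 8/1 = 8: (m_3, d_3) = (m_1, d_1) = (8, 8), so from here the quotients repeat a_1, a_2; the period length is 2.
So sqrt(72) = [8; (2, 16)] with period length k = 2.
k is even, so the fundamental solution of x^2 - 72y^2 = 1 is (p_{k-1}, q_{k-1}) = (p_1, q_1); compute convergents through index 1.
Convergents (p_i = a_i*p_{i-1} + p_{i-2}, q_i = a_i*q_{i-1} + q_{i-2} with p_{-2}=0, p_{-1}=1, q_{-2}=1, q_{-1}=0):
  i=0: a_0=8, p_0 = 8*1 + 0 = 8, q_0 = 8*0 + 1 = 1.
  i=1: a_1=2, p_1 = 2*8 + 1 = 17, q_1 = 2*1 + 0 = 2.
Check: 17^2 - 72*2^2 = 289 - 288 = 1, so (x, y) = (17, 2) solves the equation, and by the theorem it is the least positive solution.

(x, y) = (17, 2)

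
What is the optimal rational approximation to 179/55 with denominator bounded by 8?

Expand x = 179/55 as a continued fraction with the Euclidean algorithm:
  179 = 3*55 + 14, so a_0 = 3.
  55 = 3*14 + 13, so a_1 = 3.
  14 = 1*13 + 1, so a_2 = 1.
  13 = 13*1 + 0, so a_3 = 13.
so x = [3; 3, 1, 13].
Convergents (p_i = a_i*p_{i-1} + p_{i-2}, q_i = a_i*q_{i-1} + q_{i-2} with p_{-2}=0, p_{-1}=1, q_{-2}=1, q_{-1}=0), until the denominator exceeds 8:
  i=0: a_0=3, p_0 = 3*1 + 0 = 3, q_0 = 3*0 + 1 = 1.
  i=1: a_1=3, p_1 = 3*3 + 1 = 10, q_1 = 3*1 + 0 = 3.
  i=2: a_2=1, p_2 = 1*10 + 3 = 13, q_2 = 1*3 + 1 = 4.
  i=3: a_3=13, p_3 = 13*13 + 10 = 179, q_3 = 13*4 + 3 = 55.
q_3 = 55 > 8, so the last convergent with denominator <= 8 is p_2/q_2 = 13/4.
The closest fraction with denominator <= 8 is either p_2/q_2 or the intermediate fraction (k*p_2 + p_1)/(k*q_2 + q_1) with the largest k >= 1 whose denominator stays <= 8; these approach x as k grows, and every other convergent or intermediate fraction in range is farther away.
Largest k: floor((8 - q_1)/q_2) = floor((8 - 3)/4) = 1.
That gives (1*13 + 10)/(1*4 + 3) = 23/7.
Compare the errors: |x - 13/4| = |179*4 - 13*55|/(55*4) = 1/220, and |x - 23/7| = |179*7 - 23*55|/(55*7) = 12/385.
Cross-multiplying, 1*385 = 385 < 2640 = 12*220, so 1/220 is smaller: the convergent 13/4 is closer to x than 23/7.

13/4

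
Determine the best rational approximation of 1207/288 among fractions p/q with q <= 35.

88/21

Expand x = 1207/288 as a continued fraction with the Euclidean algorithm:
  1207 = 4*288 + 55, so a_0 = 4.
  288 = 5*55 + 13, so a_1 = 5.
  55 = 4*13 + 3, so a_2 = 4.
  13 = 4*3 + 1, so a_3 = 4.
  3 = 3*1 + 0, so a_4 = 3.
so x = [4; 5, 4, 4, 3].
Convergents (p_i = a_i*p_{i-1} + p_{i-2}, q_i = a_i*q_{i-1} + q_{i-2} with p_{-2}=0, p_{-1}=1, q_{-2}=1, q_{-1}=0), until the denominator exceeds 35:
  i=0: a_0=4, p_0 = 4*1 + 0 = 4, q_0 = 4*0 + 1 = 1.
  i=1: a_1=5, p_1 = 5*4 + 1 = 21, q_1 = 5*1 + 0 = 5.
  i=2: a_2=4, p_2 = 4*21 + 4 = 88, q_2 = 4*5 + 1 = 21.
  i=3: a_3=4, p_3 = 4*88 + 21 = 373, q_3 = 4*21 + 5 = 89.
q_3 = 89 > 35, so the last convergent with denominator <= 35 is p_2/q_2 = 88/21.
The closest fraction with denominator <= 35 is either p_2/q_2 or the intermediate fraction (k*p_2 + p_1)/(k*q_2 + q_1) with the largest k >= 1 whose denominator stays <= 35; these approach x as k grows, and every other convergent or intermediate fraction in range is farther away.
Largest k: floor((35 - q_1)/q_2) = floor((35 - 5)/21) = 1.
That gives (1*88 + 21)/(1*21 + 5) = 109/26.
Compare the errors: |x - 88/21| = |1207*21 - 88*288|/(288*21) = 3/6048, and |x - 109/26| = |1207*26 - 109*288|/(288*26) = 10/7488.
Cross-multiplying, 3*7488 = 22464 < 60480 = 10*6048, so 3/6048 is smaller: the convergent 88/21 is closer to x than 109/26.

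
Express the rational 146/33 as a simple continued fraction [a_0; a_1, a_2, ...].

[4; 2, 2, 1, 4]

Run the Euclidean algorithm on 146 and 33; the successive quotients are the partial quotients a_0, a_1, ... (each step inverts the fractional part left over by the previous one):
  146 = 4*33 + 14, so a_0 = 4.
  33 = 2*14 + 5, so a_1 = 2.
  14 = 2*5 + 4, so a_2 = 2.
  5 = 1*4 + 1, so a_3 = 1.
  4 = 4*1 + 0, so a_4 = 4.
The remainder reaches 0 after 5 divisions, so the expansion has 5 partial quotients, read off in order.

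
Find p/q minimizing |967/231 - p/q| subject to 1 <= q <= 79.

Expand x = 967/231 as a continued fraction with the Euclidean algorithm:
  967 = 4*231 + 43, so a_0 = 4.
  231 = 5*43 + 16, so a_1 = 5.
  43 = 2*16 + 11, so a_2 = 2.
  16 = 1*11 + 5, so a_3 = 1.
  11 = 2*5 + 1, so a_4 = 2.
  5 = 5*1 + 0, so a_5 = 5.
so x = [4; 5, 2, 1, 2, 5].
Convergents (p_i = a_i*p_{i-1} + p_{i-2}, q_i = a_i*q_{i-1} + q_{i-2} with p_{-2}=0, p_{-1}=1, q_{-2}=1, q_{-1}=0), until the denominator exceeds 79:
  i=0: a_0=4, p_0 = 4*1 + 0 = 4, q_0 = 4*0 + 1 = 1.
  i=1: a_1=5, p_1 = 5*4 + 1 = 21, q_1 = 5*1 + 0 = 5.
  i=2: a_2=2, p_2 = 2*21 + 4 = 46, q_2 = 2*5 + 1 = 11.
  i=3: a_3=1, p_3 = 1*46 + 21 = 67, q_3 = 1*11 + 5 = 16.
  i=4: a_4=2, p_4 = 2*67 + 46 = 180, q_4 = 2*16 + 11 = 43.
  i=5: a_5=5, p_5 = 5*180 + 67 = 967, q_5 = 5*43 + 16 = 231.
q_5 = 231 > 79, so the last convergent with denominator <= 79 is p_4/q_4 = 180/43.
The closest fraction with denominator <= 79 is either p_4/q_4 or the intermediate fraction (k*p_4 + p_3)/(k*q_4 + q_3) with the largest k >= 1 whose denominator stays <= 79; these approach x as k grows, and every other convergent or intermediate fraction in range is farther away.
Largest k: floor((79 - q_3)/q_4) = floor((79 - 16)/43) = 1.
That gives (1*180 + 67)/(1*43 + 16) = 247/59.
Compare the errors: |x - 180/43| = |967*43 - 180*231|/(231*43) = 1/9933, and |x - 247/59| = |967*59 - 247*231|/(231*59) = 4/13629.
Cross-multiplying, 1*13629 = 13629 < 39732 = 4*9933, so 1/9933 is smaller: the convergent 180/43 is closer to x than 247/59.

180/43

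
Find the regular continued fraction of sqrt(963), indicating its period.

Write x_i = (sqrt(963) + m_i)/d_i with (m_0, d_0) = (0, 1). a_0 = floor(sqrt(963)) = 31, since 31^2 = 961 <= 963 < 1024 = 32^2.
Iterate m_{i+1} = d_i*a_i - m_i, d_{i+1} = (963 - m_{i+1}^2)/d_i, a_{i+1} = floor((a_0 + m_{i+1})/d_{i+1}):
  m_1 = 1*31 - 0 = 31, d_1 = (963 - 31^2)/1 = 2/1 = 2, a_1 = floor((31 + 31)/2) = 31.
  m_2 = 2*31 - 31 = 31, d_2 = (963 - 31^2)/2 = 2/2 = 1, a_2 = floor((31 + 31)/1) = 62.
  m_3 = 1*62 - 31 = 31, d_3 = (963 - 31^2)/1 = 2/1 = 2: (m_3, d_3) = (m_1, d_1) = (31, 2), so from here the quotients repeat a_1, a_2; the period length is 2.
Hence the expansion of sqrt(963) is a_0 = 31 followed by the repeating block 31, 62 (period 2).

[31; (31, 62)]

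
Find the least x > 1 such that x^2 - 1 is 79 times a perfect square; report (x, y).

First expand sqrt(79) as a continued fraction. With x_i = (sqrt(79) + m_i)/d_i and (m_0, d_0) = (0, 1): a_0 = floor(sqrt(79)) = 8, since 8^2 = 64 <= 79 < 81 = 9^2.
Iterate m_{i+1} = d_i*a_i - m_i, d_{i+1} = (79 - m_{i+1}^2)/d_i, a_{i+1} = floor((a_0 + m_{i+1})/d_{i+1}):
  m_1 = 1*8 - 0 = 8, d_1 = (79 - 8^2)/1 = 15/1 = 15, a_1 = floor((8 + 8)/15) = 1.
  m_2 = 15*1 - 8 = 7, d_2 = (79 - 7^2)/15 = 30/15 = 2, a_2 = floor((8 + 7)/2) = 7.
  m_3 = 2*7 - 7 = 7, d_3 = (79 - 7^2)/2 = 30/2 = 15, a_3 = floor((8 + 7)/15) = 1.
  m_4 = 15*1 - 7 = 8, d_4 = (79 - 8^2)/15 = 15/15 = 1, a_4 = floor((8 + 8)/1) = 16.
  m_5 = 1*16 - 8 = 8, d_5 = (79 - 8^2)/1 = 15/1 = 15: (m_5, d_5) = (m_1, d_1) = (8, 15), so from here the quotients repeat a_1, ..., a_4; the period length is 4.
So sqrt(79) = [8; (1, 7, 1, 16)] with period length k = 4.
k is even, so the fundamental solution of x^2 - 79y^2 = 1 is (p_{k-1}, q_{k-1}) = (p_3, q_3); compute convergents through index 3.
Convergents (p_i = a_i*p_{i-1} + p_{i-2}, q_i = a_i*q_{i-1} + q_{i-2} with p_{-2}=0, p_{-1}=1, q_{-2}=1, q_{-1}=0):
  i=0: a_0=8, p_0 = 8*1 + 0 = 8, q_0 = 8*0 + 1 = 1.
  i=1: a_1=1, p_1 = 1*8 + 1 = 9, q_1 = 1*1 + 0 = 1.
  i=2: a_2=7, p_2 = 7*9 + 8 = 71, q_2 = 7*1 + 1 = 8.
  i=3: a_3=1, p_3 = 1*71 + 9 = 80, q_3 = 1*8 + 1 = 9.
Check: 80^2 - 79*9^2 = 6400 - 6399 = 1, so (x, y) = (80, 9) solves the equation, and by the theorem it is the least positive solution.

(x, y) = (80, 9)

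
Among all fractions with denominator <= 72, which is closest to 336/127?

127/48

Expand x = 336/127 as a continued fraction with the Euclidean algorithm:
  336 = 2*127 + 82, so a_0 = 2.
  127 = 1*82 + 45, so a_1 = 1.
  82 = 1*45 + 37, so a_2 = 1.
  45 = 1*37 + 8, so a_3 = 1.
  37 = 4*8 + 5, so a_4 = 4.
  8 = 1*5 + 3, so a_5 = 1.
  5 = 1*3 + 2, so a_6 = 1.
  3 = 1*2 + 1, so a_7 = 1.
  2 = 2*1 + 0, so a_8 = 2.
so x = [2; 1, 1, 1, 4, 1, 1, 1, 2].
Convergents (p_i = a_i*p_{i-1} + p_{i-2}, q_i = a_i*q_{i-1} + q_{i-2} with p_{-2}=0, p_{-1}=1, q_{-2}=1, q_{-1}=0), until the denominator exceeds 72:
  i=0: a_0=2, p_0 = 2*1 + 0 = 2, q_0 = 2*0 + 1 = 1.
  i=1: a_1=1, p_1 = 1*2 + 1 = 3, q_1 = 1*1 + 0 = 1.
  i=2: a_2=1, p_2 = 1*3 + 2 = 5, q_2 = 1*1 + 1 = 2.
  i=3: a_3=1, p_3 = 1*5 + 3 = 8, q_3 = 1*2 + 1 = 3.
  i=4: a_4=4, p_4 = 4*8 + 5 = 37, q_4 = 4*3 + 2 = 14.
  i=5: a_5=1, p_5 = 1*37 + 8 = 45, q_5 = 1*14 + 3 = 17.
  i=6: a_6=1, p_6 = 1*45 + 37 = 82, q_6 = 1*17 + 14 = 31.
  i=7: a_7=1, p_7 = 1*82 + 45 = 127, q_7 = 1*31 + 17 = 48.
  i=8: a_8=2, p_8 = 2*127 + 82 = 336, q_8 = 2*48 + 31 = 127.
q_8 = 127 > 72, so the last convergent with denominator <= 72 is p_7/q_7 = 127/48.
The closest fraction with denominator <= 72 is either p_7/q_7 or the intermediate fraction (k*p_7 + p_6)/(k*q_7 + q_6) with the largest k >= 1 whose denominator stays <= 72; these approach x as k grows, and every other convergent or intermediate fraction in range is farther away.
Largest k: floor((72 - q_6)/q_7) = floor((72 - 31)/48) = 0.
Since k = 0, no intermediate fraction beyond p_7/q_7 has denominator <= 72, so the convergent 127/48 is the closest (its error is |336*48 - 127*127|/(127*48) = 1/6096).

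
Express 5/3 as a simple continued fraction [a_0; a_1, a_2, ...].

[1; 1, 2]

Run the Euclidean algorithm on 5 and 3; the successive quotients are the partial quotients a_0, a_1, ... (each step inverts the fractional part left over by the previous one):
  5 = 1*3 + 2, so a_0 = 1.
  3 = 1*2 + 1, so a_1 = 1.
  2 = 2*1 + 0, so a_2 = 2.
The remainder reaches 0 after 3 divisions, so the expansion has 3 partial quotients, read off in order.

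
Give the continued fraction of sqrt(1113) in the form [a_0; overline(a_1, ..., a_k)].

Write x_i = (sqrt(1113) + m_i)/d_i with (m_0, d_0) = (0, 1). a_0 = floor(sqrt(1113)) = 33, since 33^2 = 1089 <= 1113 < 1156 = 34^2.
Iterate m_{i+1} = d_i*a_i - m_i, d_{i+1} = (1113 - m_{i+1}^2)/d_i, a_{i+1} = floor((a_0 + m_{i+1})/d_{i+1}):
  m_1 = 1*33 - 0 = 33, d_1 = (1113 - 33^2)/1 = 24/1 = 24, a_1 = floor((33 + 33)/24) = 2.
  m_2 = 24*2 - 33 = 15, d_2 = (1113 - 15^2)/24 = 888/24 = 37, a_2 = floor((33 + 15)/37) = 1.
  m_3 = 37*1 - 15 = 22, d_3 = (1113 - 22^2)/37 = 629/37 = 17, a_3 = floor((33 + 22)/17) = 3.
  m_4 = 17*3 - 22 = 29, d_4 = (1113 - 29^2)/17 = 272/17 = 16, a_4 = floor((33 + 29)/16) = 3.
  m_5 = 16*3 - 29 = 19, d_5 = (1113 - 19^2)/16 = 752/16 = 47, a_5 = floor((33 + 19)/47) = 1.
  m_6 = 47*1 - 19 = 28, d_6 = (1113 - 28^2)/47 = 329/47 = 7, a_6 = floor((33 + 28)/7) = 8.
  m_7 = 7*8 - 28 = 28, d_7 = (1113 - 28^2)/7 = 329/7 = 47, a_7 = floor((33 + 28)/47) = 1.
  m_8 = 47*1 - 28 = 19, d_8 = (1113 - 19^2)/47 = 752/47 = 16, a_8 = floor((33 + 19)/16) = 3.
  m_9 = 16*3 - 19 = 29, d_9 = (1113 - 29^2)/16 = 272/16 = 17, a_9 = floor((33 + 29)/17) = 3.
  m_10 = 17*3 - 29 = 22, d_10 = (1113 - 22^2)/17 = 629/17 = 37, a_10 = floor((33 + 22)/37) = 1.
  m_11 = 37*1 - 22 = 15, d_11 = (1113 - 15^2)/37 = 888/37 = 24, a_11 = floor((33 + 15)/24) = 2.
  m_12 = 24*2 - 15 = 33, d_12 = (1113 - 33^2)/24 = 24/24 = 1, a_12 = floor((33 + 33)/1) = 66.
  m_13 = 1*66 - 33 = 33, d_13 = (1113 - 33^2)/1 = 24/1 = 24: (m_13, d_13) = (m_1, d_1) = (33, 24), so from here the quotients repeat a_1, ..., a_12; the period length is 12.
Hence the expansion of sqrt(1113) is a_0 = 33 followed by the repeating block 2, 1, 3, 3, 1, 8, 1, 3, 3, 1, 2, 66 (period 12).

[33; overline(2, 1, 3, 3, 1, 8, 1, 3, 3, 1, 2, 66)]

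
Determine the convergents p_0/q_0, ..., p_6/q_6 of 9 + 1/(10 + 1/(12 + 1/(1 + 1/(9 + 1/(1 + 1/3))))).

Using the convergent recurrence p_i = a_i*p_{i-1} + p_{i-2}, q_i = a_i*q_{i-1} + q_{i-2} with p_{-2}=0, p_{-1}=1, q_{-2}=1, q_{-1}=0:
  i=0: a_0=9, p_0 = 9*1 + 0 = 9, q_0 = 9*0 + 1 = 1.
  i=1: a_1=10, p_1 = 10*9 + 1 = 91, q_1 = 10*1 + 0 = 10.
  i=2: a_2=12, p_2 = 12*91 + 9 = 1101, q_2 = 12*10 + 1 = 121.
  i=3: a_3=1, p_3 = 1*1101 + 91 = 1192, q_3 = 1*121 + 10 = 131.
  i=4: a_4=9, p_4 = 9*1192 + 1101 = 11829, q_4 = 9*131 + 121 = 1300.
  i=5: a_5=1, p_5 = 1*11829 + 1192 = 13021, q_5 = 1*1300 + 131 = 1431.
  i=6: a_6=3, p_6 = 3*13021 + 11829 = 50892, q_6 = 3*1431 + 1300 = 5593.

9/1, 91/10, 1101/121, 1192/131, 11829/1300, 13021/1431, 50892/5593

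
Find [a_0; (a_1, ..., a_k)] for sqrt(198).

[14; (14, 28)]

Write x_i = (sqrt(198) + m_i)/d_i with (m_0, d_0) = (0, 1). a_0 = floor(sqrt(198)) = 14, since 14^2 = 196 <= 198 < 225 = 15^2.
Iterate m_{i+1} = d_i*a_i - m_i, d_{i+1} = (198 - m_{i+1}^2)/d_i, a_{i+1} = floor((a_0 + m_{i+1})/d_{i+1}):
  m_1 = 1*14 - 0 = 14, d_1 = (198 - 14^2)/1 = 2/1 = 2, a_1 = floor((14 + 14)/2) = 14.
  m_2 = 2*14 - 14 = 14, d_2 = (198 - 14^2)/2 = 2/2 = 1, a_2 = floor((14 + 14)/1) = 28.
  m_3 = 1*28 - 14 = 14, d_3 = (198 - 14^2)/1 = 2/1 = 2: (m_3, d_3) = (m_1, d_1) = (14, 2), so from here the quotients repeat a_1, a_2; the period length is 2.
Hence the expansion of sqrt(198) is a_0 = 14 followed by the repeating block 14, 28 (period 2).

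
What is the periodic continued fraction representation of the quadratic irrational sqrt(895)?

[29; (1, 10, 1, 58)]

Write x_i = (sqrt(895) + m_i)/d_i with (m_0, d_0) = (0, 1). a_0 = floor(sqrt(895)) = 29, since 29^2 = 841 <= 895 < 900 = 30^2.
Iterate m_{i+1} = d_i*a_i - m_i, d_{i+1} = (895 - m_{i+1}^2)/d_i, a_{i+1} = floor((a_0 + m_{i+1})/d_{i+1}):
  m_1 = 1*29 - 0 = 29, d_1 = (895 - 29^2)/1 = 54/1 = 54, a_1 = floor((29 + 29)/54) = 1.
  m_2 = 54*1 - 29 = 25, d_2 = (895 - 25^2)/54 = 270/54 = 5, a_2 = floor((29 + 25)/5) = 10.
  m_3 = 5*10 - 25 = 25, d_3 = (895 - 25^2)/5 = 270/5 = 54, a_3 = floor((29 + 25)/54) = 1.
  m_4 = 54*1 - 25 = 29, d_4 = (895 - 29^2)/54 = 54/54 = 1, a_4 = floor((29 + 29)/1) = 58.
  m_5 = 1*58 - 29 = 29, d_5 = (895 - 29^2)/1 = 54/1 = 54: (m_5, d_5) = (m_1, d_1) = (29, 54), so from here the quotients repeat a_1, ..., a_4; the period length is 4.
Hence the expansion of sqrt(895) is a_0 = 29 followed by the repeating block 1, 10, 1, 58 (period 4).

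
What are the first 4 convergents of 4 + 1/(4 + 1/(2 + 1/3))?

Using the convergent recurrence p_i = a_i*p_{i-1} + p_{i-2}, q_i = a_i*q_{i-1} + q_{i-2} with p_{-2}=0, p_{-1}=1, q_{-2}=1, q_{-1}=0:
  i=0: a_0=4, p_0 = 4*1 + 0 = 4, q_0 = 4*0 + 1 = 1.
  i=1: a_1=4, p_1 = 4*4 + 1 = 17, q_1 = 4*1 + 0 = 4.
  i=2: a_2=2, p_2 = 2*17 + 4 = 38, q_2 = 2*4 + 1 = 9.
  i=3: a_3=3, p_3 = 3*38 + 17 = 131, q_3 = 3*9 + 4 = 31.

4/1, 17/4, 38/9, 131/31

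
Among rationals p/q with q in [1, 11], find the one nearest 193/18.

118/11

Expand x = 193/18 as a continued fraction with the Euclidean algorithm:
  193 = 10*18 + 13, so a_0 = 10.
  18 = 1*13 + 5, so a_1 = 1.
  13 = 2*5 + 3, so a_2 = 2.
  5 = 1*3 + 2, so a_3 = 1.
  3 = 1*2 + 1, so a_4 = 1.
  2 = 2*1 + 0, so a_5 = 2.
so x = [10; 1, 2, 1, 1, 2].
Convergents (p_i = a_i*p_{i-1} + p_{i-2}, q_i = a_i*q_{i-1} + q_{i-2} with p_{-2}=0, p_{-1}=1, q_{-2}=1, q_{-1}=0), until the denominator exceeds 11:
  i=0: a_0=10, p_0 = 10*1 + 0 = 10, q_0 = 10*0 + 1 = 1.
  i=1: a_1=1, p_1 = 1*10 + 1 = 11, q_1 = 1*1 + 0 = 1.
  i=2: a_2=2, p_2 = 2*11 + 10 = 32, q_2 = 2*1 + 1 = 3.
  i=3: a_3=1, p_3 = 1*32 + 11 = 43, q_3 = 1*3 + 1 = 4.
  i=4: a_4=1, p_4 = 1*43 + 32 = 75, q_4 = 1*4 + 3 = 7.
  i=5: a_5=2, p_5 = 2*75 + 43 = 193, q_5 = 2*7 + 4 = 18.
q_5 = 18 > 11, so the last convergent with denominator <= 11 is p_4/q_4 = 75/7.
The closest fraction with denominator <= 11 is either p_4/q_4 or the intermediate fraction (k*p_4 + p_3)/(k*q_4 + q_3) with the largest k >= 1 whose denominator stays <= 11; these approach x as k grows, and every other convergent or intermediate fraction in range is farther away.
Largest k: floor((11 - q_3)/q_4) = floor((11 - 4)/7) = 1.
That gives (1*75 + 43)/(1*7 + 4) = 118/11.
Compare the errors: |x - 75/7| = |193*7 - 75*18|/(18*7) = 1/126, and |x - 118/11| = |193*11 - 118*18|/(18*11) = 1/198.
Cross-multiplying, 1*126 = 126 < 198 = 1*198, so 1/198 is smaller: the intermediate fraction 118/11 is closer to x than 75/7.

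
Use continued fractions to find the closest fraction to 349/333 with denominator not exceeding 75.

Expand x = 349/333 as a continued fraction with the Euclidean algorithm:
  349 = 1*333 + 16, so a_0 = 1.
  333 = 20*16 + 13, so a_1 = 20.
  16 = 1*13 + 3, so a_2 = 1.
  13 = 4*3 + 1, so a_3 = 4.
  3 = 3*1 + 0, so a_4 = 3.
so x = [1; 20, 1, 4, 3].
Convergents (p_i = a_i*p_{i-1} + p_{i-2}, q_i = a_i*q_{i-1} + q_{i-2} with p_{-2}=0, p_{-1}=1, q_{-2}=1, q_{-1}=0), until the denominator exceeds 75:
  i=0: a_0=1, p_0 = 1*1 + 0 = 1, q_0 = 1*0 + 1 = 1.
  i=1: a_1=20, p_1 = 20*1 + 1 = 21, q_1 = 20*1 + 0 = 20.
  i=2: a_2=1, p_2 = 1*21 + 1 = 22, q_2 = 1*20 + 1 = 21.
  i=3: a_3=4, p_3 = 4*22 + 21 = 109, q_3 = 4*21 + 20 = 104.
q_3 = 104 > 75, so the last convergent with denominator <= 75 is p_2/q_2 = 22/21.
The closest fraction with denominator <= 75 is either p_2/q_2 or the intermediate fraction (k*p_2 + p_1)/(k*q_2 + q_1) with the largest k >= 1 whose denominator stays <= 75; these approach x as k grows, and every other convergent or intermediate fraction in range is farther away.
Largest k: floor((75 - q_1)/q_2) = floor((75 - 20)/21) = 2.
That gives (2*22 + 21)/(2*21 + 20) = 65/62.
Compare the errors: |x - 22/21| = |349*21 - 22*333|/(333*21) = 3/6993, and |x - 65/62| = |349*62 - 65*333|/(333*62) = 7/20646.
Cross-multiplying, 7*6993 = 48951 < 61938 = 3*20646, so 7/20646 is smaller: the intermediate fraction 65/62 is closer to x than 22/21.

65/62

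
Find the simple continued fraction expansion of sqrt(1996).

Write x_i = (sqrt(1996) + m_i)/d_i with (m_0, d_0) = (0, 1). a_0 = floor(sqrt(1996)) = 44, since 44^2 = 1936 <= 1996 < 2025 = 45^2.
Iterate m_{i+1} = d_i*a_i - m_i, d_{i+1} = (1996 - m_{i+1}^2)/d_i, a_{i+1} = floor((a_0 + m_{i+1})/d_{i+1}):
  m_1 = 1*44 - 0 = 44, d_1 = (1996 - 44^2)/1 = 60/1 = 60, a_1 = floor((44 + 44)/60) = 1.
  m_2 = 60*1 - 44 = 16, d_2 = (1996 - 16^2)/60 = 1740/60 = 29, a_2 = floor((44 + 16)/29) = 2.
  m_3 = 29*2 - 16 = 42, d_3 = (1996 - 42^2)/29 = 232/29 = 8, a_3 = floor((44 + 42)/8) = 10.
  m_4 = 8*10 - 42 = 38, d_4 = (1996 - 38^2)/8 = 552/8 = 69, a_4 = floor((44 + 38)/69) = 1.
  m_5 = 69*1 - 38 = 31, d_5 = (1996 - 31^2)/69 = 1035/69 = 15, a_5 = floor((44 + 31)/15) = 5.
  m_6 = 15*5 - 31 = 44, d_6 = (1996 - 44^2)/15 = 60/15 = 4, a_6 = floor((44 + 44)/4) = 22.
  m_7 = 4*22 - 44 = 44, d_7 = (1996 - 44^2)/4 = 60/4 = 15, a_7 = floor((44 + 44)/15) = 5.
  m_8 = 15*5 - 44 = 31, d_8 = (1996 - 31^2)/15 = 1035/15 = 69, a_8 = floor((44 + 31)/69) = 1.
  m_9 = 69*1 - 31 = 38, d_9 = (1996 - 38^2)/69 = 552/69 = 8, a_9 = floor((44 + 38)/8) = 10.
  m_10 = 8*10 - 38 = 42, d_10 = (1996 - 42^2)/8 = 232/8 = 29, a_10 = floor((44 + 42)/29) = 2.
  m_11 = 29*2 - 42 = 16, d_11 = (1996 - 16^2)/29 = 1740/29 = 60, a_11 = floor((44 + 16)/60) = 1.
  m_12 = 60*1 - 16 = 44, d_12 = (1996 - 44^2)/60 = 60/60 = 1, a_12 = floor((44 + 44)/1) = 88.
  m_13 = 1*88 - 44 = 44, d_13 = (1996 - 44^2)/1 = 60/1 = 60: (m_13, d_13) = (m_1, d_1) = (44, 60), so from here the quotients repeat a_1, ..., a_12; the period length is 12.
Hence the expansion of sqrt(1996) is a_0 = 44 followed by the repeating block 1, 2, 10, 1, 5, 22, 5, 1, 10, 2, 1, 88 (period 12).

[44; (1, 2, 10, 1, 5, 22, 5, 1, 10, 2, 1, 88)]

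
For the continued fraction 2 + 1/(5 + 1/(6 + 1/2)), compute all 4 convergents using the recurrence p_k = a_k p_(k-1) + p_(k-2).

2/1, 11/5, 68/31, 147/67

Using the convergent recurrence p_i = a_i*p_{i-1} + p_{i-2}, q_i = a_i*q_{i-1} + q_{i-2} with p_{-2}=0, p_{-1}=1, q_{-2}=1, q_{-1}=0:
  i=0: a_0=2, p_0 = 2*1 + 0 = 2, q_0 = 2*0 + 1 = 1.
  i=1: a_1=5, p_1 = 5*2 + 1 = 11, q_1 = 5*1 + 0 = 5.
  i=2: a_2=6, p_2 = 6*11 + 2 = 68, q_2 = 6*5 + 1 = 31.
  i=3: a_3=2, p_3 = 2*68 + 11 = 147, q_3 = 2*31 + 5 = 67.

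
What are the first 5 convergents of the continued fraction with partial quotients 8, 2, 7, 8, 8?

8/1, 17/2, 127/15, 1033/122, 8391/991

Using the convergent recurrence p_i = a_i*p_{i-1} + p_{i-2}, q_i = a_i*q_{i-1} + q_{i-2} with p_{-2}=0, p_{-1}=1, q_{-2}=1, q_{-1}=0:
  i=0: a_0=8, p_0 = 8*1 + 0 = 8, q_0 = 8*0 + 1 = 1.
  i=1: a_1=2, p_1 = 2*8 + 1 = 17, q_1 = 2*1 + 0 = 2.
  i=2: a_2=7, p_2 = 7*17 + 8 = 127, q_2 = 7*2 + 1 = 15.
  i=3: a_3=8, p_3 = 8*127 + 17 = 1033, q_3 = 8*15 + 2 = 122.
  i=4: a_4=8, p_4 = 8*1033 + 127 = 8391, q_4 = 8*122 + 15 = 991.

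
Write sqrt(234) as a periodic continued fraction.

Write x_i = (sqrt(234) + m_i)/d_i with (m_0, d_0) = (0, 1). a_0 = floor(sqrt(234)) = 15, since 15^2 = 225 <= 234 < 256 = 16^2.
Iterate m_{i+1} = d_i*a_i - m_i, d_{i+1} = (234 - m_{i+1}^2)/d_i, a_{i+1} = floor((a_0 + m_{i+1})/d_{i+1}):
  m_1 = 1*15 - 0 = 15, d_1 = (234 - 15^2)/1 = 9/1 = 9, a_1 = floor((15 + 15)/9) = 3.
  m_2 = 9*3 - 15 = 12, d_2 = (234 - 12^2)/9 = 90/9 = 10, a_2 = floor((15 + 12)/10) = 2.
  m_3 = 10*2 - 12 = 8, d_3 = (234 - 8^2)/10 = 170/10 = 17, a_3 = floor((15 + 8)/17) = 1.
  m_4 = 17*1 - 8 = 9, d_4 = (234 - 9^2)/17 = 153/17 = 9, a_4 = floor((15 + 9)/9) = 2.
  m_5 = 9*2 - 9 = 9, d_5 = (234 - 9^2)/9 = 153/9 = 17, a_5 = floor((15 + 9)/17) = 1.
  m_6 = 17*1 - 9 = 8, d_6 = (234 - 8^2)/17 = 170/17 = 10, a_6 = floor((15 + 8)/10) = 2.
  m_7 = 10*2 - 8 = 12, d_7 = (234 - 12^2)/10 = 90/10 = 9, a_7 = floor((15 + 12)/9) = 3.
  m_8 = 9*3 - 12 = 15, d_8 = (234 - 15^2)/9 = 9/9 = 1, a_8 = floor((15 + 15)/1) = 30.
  m_9 = 1*30 - 15 = 15, d_9 = (234 - 15^2)/1 = 9/1 = 9: (m_9, d_9) = (m_1, d_1) = (15, 9), so from here the quotients repeat a_1, ..., a_8; the period length is 8.
Hence the expansion of sqrt(234) is a_0 = 15 followed by the repeating block 3, 2, 1, 2, 1, 2, 3, 30 (period 8).

[15; (3, 2, 1, 2, 1, 2, 3, 30)]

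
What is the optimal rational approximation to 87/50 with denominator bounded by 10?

7/4

Expand x = 87/50 as a continued fraction with the Euclidean algorithm:
  87 = 1*50 + 37, so a_0 = 1.
  50 = 1*37 + 13, so a_1 = 1.
  37 = 2*13 + 11, so a_2 = 2.
  13 = 1*11 + 2, so a_3 = 1.
  11 = 5*2 + 1, so a_4 = 5.
  2 = 2*1 + 0, so a_5 = 2.
so x = [1; 1, 2, 1, 5, 2].
Convergents (p_i = a_i*p_{i-1} + p_{i-2}, q_i = a_i*q_{i-1} + q_{i-2} with p_{-2}=0, p_{-1}=1, q_{-2}=1, q_{-1}=0), until the denominator exceeds 10:
  i=0: a_0=1, p_0 = 1*1 + 0 = 1, q_0 = 1*0 + 1 = 1.
  i=1: a_1=1, p_1 = 1*1 + 1 = 2, q_1 = 1*1 + 0 = 1.
  i=2: a_2=2, p_2 = 2*2 + 1 = 5, q_2 = 2*1 + 1 = 3.
  i=3: a_3=1, p_3 = 1*5 + 2 = 7, q_3 = 1*3 + 1 = 4.
  i=4: a_4=5, p_4 = 5*7 + 5 = 40, q_4 = 5*4 + 3 = 23.
q_4 = 23 > 10, so the last convergent with denominator <= 10 is p_3/q_3 = 7/4.
The closest fraction with denominator <= 10 is either p_3/q_3 or the intermediate fraction (k*p_3 + p_2)/(k*q_3 + q_2) with the largest k >= 1 whose denominator stays <= 10; these approach x as k grows, and every other convergent or intermediate fraction in range is farther away.
Largest k: floor((10 - q_2)/q_3) = floor((10 - 3)/4) = 1.
That gives (1*7 + 5)/(1*4 + 3) = 12/7.
Compare the errors: |x - 7/4| = |87*4 - 7*50|/(50*4) = 2/200, and |x - 12/7| = |87*7 - 12*50|/(50*7) = 9/350.
Cross-multiplying, 2*350 = 700 < 1800 = 9*200, so 2/200 is smaller: the convergent 7/4 is closer to x than 12/7.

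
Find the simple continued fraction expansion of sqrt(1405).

Write x_i = (sqrt(1405) + m_i)/d_i with (m_0, d_0) = (0, 1). a_0 = floor(sqrt(1405)) = 37, since 37^2 = 1369 <= 1405 < 1444 = 38^2.
Iterate m_{i+1} = d_i*a_i - m_i, d_{i+1} = (1405 - m_{i+1}^2)/d_i, a_{i+1} = floor((a_0 + m_{i+1})/d_{i+1}):
  m_1 = 1*37 - 0 = 37, d_1 = (1405 - 37^2)/1 = 36/1 = 36, a_1 = floor((37 + 37)/36) = 2.
  m_2 = 36*2 - 37 = 35, d_2 = (1405 - 35^2)/36 = 180/36 = 5, a_2 = floor((37 + 35)/5) = 14.
  m_3 = 5*14 - 35 = 35, d_3 = (1405 - 35^2)/5 = 180/5 = 36, a_3 = floor((37 + 35)/36) = 2.
  m_4 = 36*2 - 35 = 37, d_4 = (1405 - 37^2)/36 = 36/36 = 1, a_4 = floor((37 + 37)/1) = 74.
  m_5 = 1*74 - 37 = 37, d_5 = (1405 - 37^2)/1 = 36/1 = 36: (m_5, d_5) = (m_1, d_1) = (37, 36), so from here the quotients repeat a_1, ..., a_4; the period length is 4.
Hence the expansion of sqrt(1405) is a_0 = 37 followed by the repeating block 2, 14, 2, 74 (period 4).

[37; (2, 14, 2, 74)]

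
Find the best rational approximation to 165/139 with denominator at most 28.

19/16

Expand x = 165/139 as a continued fraction with the Euclidean algorithm:
  165 = 1*139 + 26, so a_0 = 1.
  139 = 5*26 + 9, so a_1 = 5.
  26 = 2*9 + 8, so a_2 = 2.
  9 = 1*8 + 1, so a_3 = 1.
  8 = 8*1 + 0, so a_4 = 8.
so x = [1; 5, 2, 1, 8].
Convergents (p_i = a_i*p_{i-1} + p_{i-2}, q_i = a_i*q_{i-1} + q_{i-2} with p_{-2}=0, p_{-1}=1, q_{-2}=1, q_{-1}=0), until the denominator exceeds 28:
  i=0: a_0=1, p_0 = 1*1 + 0 = 1, q_0 = 1*0 + 1 = 1.
  i=1: a_1=5, p_1 = 5*1 + 1 = 6, q_1 = 5*1 + 0 = 5.
  i=2: a_2=2, p_2 = 2*6 + 1 = 13, q_2 = 2*5 + 1 = 11.
  i=3: a_3=1, p_3 = 1*13 + 6 = 19, q_3 = 1*11 + 5 = 16.
  i=4: a_4=8, p_4 = 8*19 + 13 = 165, q_4 = 8*16 + 11 = 139.
q_4 = 139 > 28, so the last convergent with denominator <= 28 is p_3/q_3 = 19/16.
The closest fraction with denominator <= 28 is either p_3/q_3 or the intermediate fraction (k*p_3 + p_2)/(k*q_3 + q_2) with the largest k >= 1 whose denominator stays <= 28; these approach x as k grows, and every other convergent or intermediate fraction in range is farther away.
Largest k: floor((28 - q_2)/q_3) = floor((28 - 11)/16) = 1.
That gives (1*19 + 13)/(1*16 + 11) = 32/27.
Compare the errors: |x - 19/16| = |165*16 - 19*139|/(139*16) = 1/2224, and |x - 32/27| = |165*27 - 32*139|/(139*27) = 7/3753.
Cross-multiplying, 1*3753 = 3753 < 15568 = 7*2224, so 1/2224 is smaller: the convergent 19/16 is closer to x than 32/27.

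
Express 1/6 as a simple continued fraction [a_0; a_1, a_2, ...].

[0; 6]

Run the Euclidean algorithm on 1 and 6; the successive quotients are the partial quotients a_0, a_1, ... (each step inverts the fractional part left over by the previous one):
  1 = 0*6 + 1, so a_0 = 0.
  6 = 6*1 + 0, so a_1 = 6.
The remainder reaches 0 after 2 divisions, so the expansion has 2 partial quotients, read off in order.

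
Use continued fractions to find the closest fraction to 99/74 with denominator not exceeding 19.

4/3

Expand x = 99/74 as a continued fraction with the Euclidean algorithm:
  99 = 1*74 + 25, so a_0 = 1.
  74 = 2*25 + 24, so a_1 = 2.
  25 = 1*24 + 1, so a_2 = 1.
  24 = 24*1 + 0, so a_3 = 24.
so x = [1; 2, 1, 24].
Convergents (p_i = a_i*p_{i-1} + p_{i-2}, q_i = a_i*q_{i-1} + q_{i-2} with p_{-2}=0, p_{-1}=1, q_{-2}=1, q_{-1}=0), until the denominator exceeds 19:
  i=0: a_0=1, p_0 = 1*1 + 0 = 1, q_0 = 1*0 + 1 = 1.
  i=1: a_1=2, p_1 = 2*1 + 1 = 3, q_1 = 2*1 + 0 = 2.
  i=2: a_2=1, p_2 = 1*3 + 1 = 4, q_2 = 1*2 + 1 = 3.
  i=3: a_3=24, p_3 = 24*4 + 3 = 99, q_3 = 24*3 + 2 = 74.
q_3 = 74 > 19, so the last convergent with denominator <= 19 is p_2/q_2 = 4/3.
The closest fraction with denominator <= 19 is either p_2/q_2 or the intermediate fraction (k*p_2 + p_1)/(k*q_2 + q_1) with the largest k >= 1 whose denominator stays <= 19; these approach x as k grows, and every other convergent or intermediate fraction in range is farther away.
Largest k: floor((19 - q_1)/q_2) = floor((19 - 2)/3) = 5.
That gives (5*4 + 3)/(5*3 + 2) = 23/17.
Compare the errors: |x - 4/3| = |99*3 - 4*74|/(74*3) = 1/222, and |x - 23/17| = |99*17 - 23*74|/(74*17) = 19/1258.
Cross-multiplying, 1*1258 = 1258 < 4218 = 19*222, so 1/222 is smaller: the convergent 4/3 is closer to x than 23/17.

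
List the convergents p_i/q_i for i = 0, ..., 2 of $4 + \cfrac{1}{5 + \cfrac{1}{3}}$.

4/1, 21/5, 67/16

Using the convergent recurrence p_i = a_i*p_{i-1} + p_{i-2}, q_i = a_i*q_{i-1} + q_{i-2} with p_{-2}=0, p_{-1}=1, q_{-2}=1, q_{-1}=0:
  i=0: a_0=4, p_0 = 4*1 + 0 = 4, q_0 = 4*0 + 1 = 1.
  i=1: a_1=5, p_1 = 5*4 + 1 = 21, q_1 = 5*1 + 0 = 5.
  i=2: a_2=3, p_2 = 3*21 + 4 = 67, q_2 = 3*5 + 1 = 16.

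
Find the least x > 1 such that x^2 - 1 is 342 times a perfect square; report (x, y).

First expand sqrt(342) as a continued fraction. With x_i = (sqrt(342) + m_i)/d_i and (m_0, d_0) = (0, 1): a_0 = floor(sqrt(342)) = 18, since 18^2 = 324 <= 342 < 361 = 19^2.
Iterate m_{i+1} = d_i*a_i - m_i, d_{i+1} = (342 - m_{i+1}^2)/d_i, a_{i+1} = floor((a_0 + m_{i+1})/d_{i+1}):
  m_1 = 1*18 - 0 = 18, d_1 = (342 - 18^2)/1 = 18/1 = 18, a_1 = floor((18 + 18)/18) = 2.
  m_2 = 18*2 - 18 = 18, d_2 = (342 - 18^2)/18 = 18/18 = 1, a_2 = floor((18 + 18)/1) = 36.
  m_3 = 1*36 - 18 = 18, d_3 = (342 - 18^2)/1 = 18/1 = 18: (m_3, d_3) = (m_1, d_1) = (18, 18), so from here the quotients repeat a_1, a_2; the period length is 2.
So sqrt(342) = [18; (2, 36)] with period length k = 2.
k is even, so the fundamental solution of x^2 - 342y^2 = 1 is (p_{k-1}, q_{k-1}) = (p_1, q_1); compute convergents through index 1.
Convergents (p_i = a_i*p_{i-1} + p_{i-2}, q_i = a_i*q_{i-1} + q_{i-2} with p_{-2}=0, p_{-1}=1, q_{-2}=1, q_{-1}=0):
  i=0: a_0=18, p_0 = 18*1 + 0 = 18, q_0 = 18*0 + 1 = 1.
  i=1: a_1=2, p_1 = 2*18 + 1 = 37, q_1 = 2*1 + 0 = 2.
Check: 37^2 - 342*2^2 = 1369 - 1368 = 1, so (x, y) = (37, 2) solves the equation, and by the theorem it is the least positive solution.

(x, y) = (37, 2)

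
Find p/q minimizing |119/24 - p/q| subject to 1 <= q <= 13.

64/13

Expand x = 119/24 as a continued fraction with the Euclidean algorithm:
  119 = 4*24 + 23, so a_0 = 4.
  24 = 1*23 + 1, so a_1 = 1.
  23 = 23*1 + 0, so a_2 = 23.
so x = [4; 1, 23].
Convergents (p_i = a_i*p_{i-1} + p_{i-2}, q_i = a_i*q_{i-1} + q_{i-2} with p_{-2}=0, p_{-1}=1, q_{-2}=1, q_{-1}=0), until the denominator exceeds 13:
  i=0: a_0=4, p_0 = 4*1 + 0 = 4, q_0 = 4*0 + 1 = 1.
  i=1: a_1=1, p_1 = 1*4 + 1 = 5, q_1 = 1*1 + 0 = 1.
  i=2: a_2=23, p_2 = 23*5 + 4 = 119, q_2 = 23*1 + 1 = 24.
q_2 = 24 > 13, so the last convergent with denominator <= 13 is p_1/q_1 = 5/1.
The closest fraction with denominator <= 13 is either p_1/q_1 or the intermediate fraction (k*p_1 + p_0)/(k*q_1 + q_0) with the largest k >= 1 whose denominator stays <= 13; these approach x as k grows, and every other convergent or intermediate fraction in range is farther away.
Largest k: floor((13 - q_0)/q_1) = floor((13 - 1)/1) = 12.
That gives (12*5 + 4)/(12*1 + 1) = 64/13.
Compare the errors: |x - 5/1| = |119*1 - 5*24|/(24*1) = 1/24, and |x - 64/13| = |119*13 - 64*24|/(24*13) = 11/312.
Cross-multiplying, 11*24 = 264 < 312 = 1*312, so 11/312 is smaller: the intermediate fraction 64/13 is closer to x than 5/1.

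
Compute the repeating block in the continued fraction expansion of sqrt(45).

[6; (1, 2, 2, 2, 1, 12)]

Write x_i = (sqrt(45) + m_i)/d_i with (m_0, d_0) = (0, 1). a_0 = floor(sqrt(45)) = 6, since 6^2 = 36 <= 45 < 49 = 7^2.
Iterate m_{i+1} = d_i*a_i - m_i, d_{i+1} = (45 - m_{i+1}^2)/d_i, a_{i+1} = floor((a_0 + m_{i+1})/d_{i+1}):
  m_1 = 1*6 - 0 = 6, d_1 = (45 - 6^2)/1 = 9/1 = 9, a_1 = floor((6 + 6)/9) = 1.
  m_2 = 9*1 - 6 = 3, d_2 = (45 - 3^2)/9 = 36/9 = 4, a_2 = floor((6 + 3)/4) = 2.
  m_3 = 4*2 - 3 = 5, d_3 = (45 - 5^2)/4 = 20/4 = 5, a_3 = floor((6 + 5)/5) = 2.
  m_4 = 5*2 - 5 = 5, d_4 = (45 - 5^2)/5 = 20/5 = 4, a_4 = floor((6 + 5)/4) = 2.
  m_5 = 4*2 - 5 = 3, d_5 = (45 - 3^2)/4 = 36/4 = 9, a_5 = floor((6 + 3)/9) = 1.
  m_6 = 9*1 - 3 = 6, d_6 = (45 - 6^2)/9 = 9/9 = 1, a_6 = floor((6 + 6)/1) = 12.
  m_7 = 1*12 - 6 = 6, d_7 = (45 - 6^2)/1 = 9/1 = 9: (m_7, d_7) = (m_1, d_1) = (6, 9), so from here the quotients repeat a_1, ..., a_6; the period length is 6.
Hence the expansion of sqrt(45) is a_0 = 6 followed by the repeating block 1, 2, 2, 2, 1, 12 (period 6).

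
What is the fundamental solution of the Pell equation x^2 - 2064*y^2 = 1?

First expand sqrt(2064) as a continued fraction. With x_i = (sqrt(2064) + m_i)/d_i and (m_0, d_0) = (0, 1): a_0 = floor(sqrt(2064)) = 45, since 45^2 = 2025 <= 2064 < 2116 = 46^2.
Iterate m_{i+1} = d_i*a_i - m_i, d_{i+1} = (2064 - m_{i+1}^2)/d_i, a_{i+1} = floor((a_0 + m_{i+1})/d_{i+1}):
  m_1 = 1*45 - 0 = 45, d_1 = (2064 - 45^2)/1 = 39/1 = 39, a_1 = floor((45 + 45)/39) = 2.
  m_2 = 39*2 - 45 = 33, d_2 = (2064 - 33^2)/39 = 975/39 = 25, a_2 = floor((45 + 33)/25) = 3.
  m_3 = 25*3 - 33 = 42, d_3 = (2064 - 42^2)/25 = 300/25 = 12, a_3 = floor((45 + 42)/12) = 7.
  m_4 = 12*7 - 42 = 42, d_4 = (2064 - 42^2)/12 = 300/12 = 25, a_4 = floor((45 + 42)/25) = 3.
  m_5 = 25*3 - 42 = 33, d_5 = (2064 - 33^2)/25 = 975/25 = 39, a_5 = floor((45 + 33)/39) = 2.
  m_6 = 39*2 - 33 = 45, d_6 = (2064 - 45^2)/39 = 39/39 = 1, a_6 = floor((45 + 45)/1) = 90.
  m_7 = 1*90 - 45 = 45, d_7 = (2064 - 45^2)/1 = 39/1 = 39: (m_7, d_7) = (m_1, d_1) = (45, 39), so from here the quotients repeat a_1, ..., a_6; the period length is 6.
So sqrt(2064) = [45; (2, 3, 7, 3, 2, 90)] with period length k = 6.
k is even, so the fundamental solution of x^2 - 2064y^2 = 1 is (p_{k-1}, q_{k-1}) = (p_5, q_5); compute convergents through index 5.
Convergents (p_i = a_i*p_{i-1} + p_{i-2}, q_i = a_i*q_{i-1} + q_{i-2} with p_{-2}=0, p_{-1}=1, q_{-2}=1, q_{-1}=0):
  i=0: a_0=45, p_0 = 45*1 + 0 = 45, q_0 = 45*0 + 1 = 1.
  i=1: a_1=2, p_1 = 2*45 + 1 = 91, q_1 = 2*1 + 0 = 2.
  i=2: a_2=3, p_2 = 3*91 + 45 = 318, q_2 = 3*2 + 1 = 7.
  i=3: a_3=7, p_3 = 7*318 + 91 = 2317, q_3 = 7*7 + 2 = 51.
  i=4: a_4=3, p_4 = 3*2317 + 318 = 7269, q_4 = 3*51 + 7 = 160.
  i=5: a_5=2, p_5 = 2*7269 + 2317 = 16855, q_5 = 2*160 + 51 = 371.
Check: 16855^2 - 2064*371^2 = 284091025 - 284091024 = 1, so (x, y) = (16855, 371) solves the equation, and by the theorem it is the least positive solution.

(x, y) = (16855, 371)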